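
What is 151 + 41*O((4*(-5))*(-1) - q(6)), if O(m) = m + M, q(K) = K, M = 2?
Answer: 807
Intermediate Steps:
O(m) = 2 + m (O(m) = m + 2 = 2 + m)
151 + 41*O((4*(-5))*(-1) - q(6)) = 151 + 41*(2 + ((4*(-5))*(-1) - 1*6)) = 151 + 41*(2 + (-20*(-1) - 6)) = 151 + 41*(2 + (20 - 6)) = 151 + 41*(2 + 14) = 151 + 41*16 = 151 + 656 = 807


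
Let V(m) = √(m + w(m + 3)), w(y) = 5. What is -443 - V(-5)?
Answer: -443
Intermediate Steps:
V(m) = √(5 + m) (V(m) = √(m + 5) = √(5 + m))
-443 - V(-5) = -443 - √(5 - 5) = -443 - √0 = -443 - 1*0 = -443 + 0 = -443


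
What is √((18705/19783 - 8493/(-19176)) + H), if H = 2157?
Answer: √8628343826973735490/63226468 ≈ 46.458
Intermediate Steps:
√((18705/19783 - 8493/(-19176)) + H) = √((18705/19783 - 8493/(-19176)) + 2157) = √((18705*(1/19783) - 8493*(-1/19176)) + 2157) = √((18705/19783 + 2831/6392) + 2157) = √(175568033/126452936 + 2157) = √(272934550985/126452936) = √8628343826973735490/63226468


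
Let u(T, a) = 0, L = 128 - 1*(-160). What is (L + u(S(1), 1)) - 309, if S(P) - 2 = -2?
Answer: -21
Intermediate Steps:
L = 288 (L = 128 + 160 = 288)
S(P) = 0 (S(P) = 2 - 2 = 0)
(L + u(S(1), 1)) - 309 = (288 + 0) - 309 = 288 - 309 = -21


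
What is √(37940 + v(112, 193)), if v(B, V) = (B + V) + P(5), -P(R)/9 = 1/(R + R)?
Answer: √3824410/10 ≈ 195.56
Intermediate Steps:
P(R) = -9/(2*R) (P(R) = -9/(R + R) = -9*1/(2*R) = -9/(2*R))
v(B, V) = -9/10 + B + V (v(B, V) = (B + V) - 9/2/5 = (B + V) - 9/2*⅕ = (B + V) - 9/10 = -9/10 + B + V)
√(37940 + v(112, 193)) = √(37940 + (-9/10 + 112 + 193)) = √(37940 + 3041/10) = √(382441/10) = √3824410/10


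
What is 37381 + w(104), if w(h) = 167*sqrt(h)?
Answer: 37381 + 334*sqrt(26) ≈ 39084.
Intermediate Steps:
37381 + w(104) = 37381 + 167*sqrt(104) = 37381 + 167*(2*sqrt(26)) = 37381 + 334*sqrt(26)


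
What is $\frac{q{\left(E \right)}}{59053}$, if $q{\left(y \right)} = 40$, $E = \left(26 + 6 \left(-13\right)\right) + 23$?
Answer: $\frac{40}{59053} \approx 0.00067736$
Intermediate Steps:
$E = -29$ ($E = \left(26 - 78\right) + 23 = -52 + 23 = -29$)
$\frac{q{\left(E \right)}}{59053} = \frac{40}{59053}$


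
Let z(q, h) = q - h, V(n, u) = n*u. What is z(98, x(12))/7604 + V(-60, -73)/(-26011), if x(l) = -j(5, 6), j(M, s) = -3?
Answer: -30834475/197787644 ≈ -0.15590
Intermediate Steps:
x(l) = 3 (x(l) = -1*(-3) = 3)
z(98, x(12))/7604 + V(-60, -73)/(-26011) = (98 - 1*3)/7604 - 60*(-73)/(-26011) = (98 - 3)*(1/7604) + 4380*(-1/26011) = 95*(1/7604) - 4380/26011 = 95/7604 - 4380/26011 = -30834475/197787644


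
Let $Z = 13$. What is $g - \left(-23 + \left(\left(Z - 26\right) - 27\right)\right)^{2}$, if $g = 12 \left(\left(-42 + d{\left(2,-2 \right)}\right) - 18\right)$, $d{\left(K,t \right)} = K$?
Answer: $-4665$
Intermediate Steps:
$g = -696$ ($g = 12 \left(\left(-42 + 2\right) - 18\right) = 12 \left(-40 - 18\right) = 12 \left(-58\right) = -696$)
$g - \left(-23 + \left(\left(Z - 26\right) - 27\right)\right)^{2} = -696 - \left(-23 + \left(\left(13 - 26\right) - 27\right)\right)^{2} = -696 - \left(-23 - 40\right)^{2} = -696 - \left(-63\right)^{2} = -696 - 3969 = -4665$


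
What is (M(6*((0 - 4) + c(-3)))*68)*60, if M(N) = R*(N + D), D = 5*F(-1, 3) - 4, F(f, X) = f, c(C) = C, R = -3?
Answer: 624240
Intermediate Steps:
D = -9 (D = 5*(-1) - 4 = -5 - 4 = -9)
M(N) = 27 - 3*N (M(N) = -3*(N - 9) = -3*(-9 + N) = 27 - 3*N)
(M(6*((0 - 4) + c(-3)))*68)*60 = ((27 - 18*((0 - 4) - 3))*68)*60 = ((27 - 18*(-4 - 3))*68)*60 = ((27 - 18*(-7))*68)*60 = ((27 - 3*(-42))*68)*60 = ((27 + 126)*68)*60 = (153*68)*60 = 10404*60 = 624240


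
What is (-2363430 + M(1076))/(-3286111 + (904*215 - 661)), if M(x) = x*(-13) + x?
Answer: 396057/515402 ≈ 0.76844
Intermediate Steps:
M(x) = -12*x (M(x) = -13*x + x = -12*x)
(-2363430 + M(1076))/(-3286111 + (904*215 - 661)) = (-2363430 - 12*1076)/(-3286111 + (904*215 - 661)) = (-2363430 - 12912)/(-3286111 + (194360 - 661)) = -2376342/(-3286111 + 193699) = -2376342/(-3092412) = -2376342*(-1/3092412) = 396057/515402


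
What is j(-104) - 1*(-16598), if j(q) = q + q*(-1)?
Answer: 16598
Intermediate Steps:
j(q) = 0 (j(q) = q - q = 0)
j(-104) - 1*(-16598) = 0 - 1*(-16598) = 0 + 16598 = 16598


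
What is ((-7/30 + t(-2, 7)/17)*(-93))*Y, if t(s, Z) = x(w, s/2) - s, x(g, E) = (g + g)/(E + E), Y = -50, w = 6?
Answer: -37045/17 ≈ -2179.1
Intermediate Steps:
x(g, E) = g/E (x(g, E) = (2*g)/((2*E)) = (2*g)*(1/(2*E)) = g/E)
t(s, Z) = -s + 12/s (t(s, Z) = 6/((s/2)) - s = 6*(2/s) - s = 12/s - s = -s + 12/s)
((-7/30 + t(-2, 7)/17)*(-93))*Y = ((-7/30 + (-1*(-2) + 12/(-2))/17)*(-93))*(-50) = ((-7*1/30 + (2 + 12*(-1/2))*(1/17))*(-93))*(-50) = ((-7/30 + (2 - 6)*(1/17))*(-93))*(-50) = ((-7/30 - 4*1/17)*(-93))*(-50) = ((-7/30 - 4/17)*(-93))*(-50) = -239/510*(-93)*(-50) = (7409/170)*(-50) = -37045/17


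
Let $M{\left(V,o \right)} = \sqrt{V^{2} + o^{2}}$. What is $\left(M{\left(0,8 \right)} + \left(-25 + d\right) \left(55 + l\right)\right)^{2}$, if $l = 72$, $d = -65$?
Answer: $130462084$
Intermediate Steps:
$\left(M{\left(0,8 \right)} + \left(-25 + d\right) \left(55 + l\right)\right)^{2} = \left(\sqrt{0^{2} + 8^{2}} + \left(-25 - 65\right) \left(55 + 72\right)\right)^{2} = \left(\sqrt{0 + 64} - 11430\right)^{2} = \left(\sqrt{64} - 11430\right)^{2} = \left(8 - 11430\right)^{2} = \left(-11422\right)^{2} = 130462084$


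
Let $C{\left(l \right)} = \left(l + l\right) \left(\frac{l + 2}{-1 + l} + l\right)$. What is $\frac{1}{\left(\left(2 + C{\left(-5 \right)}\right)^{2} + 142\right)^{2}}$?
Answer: $\frac{1}{5527201} \approx 1.8092 \cdot 10^{-7}$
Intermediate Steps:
$C{\left(l \right)} = 2 l \left(l + \frac{2 + l}{-1 + l}\right)$ ($C{\left(l \right)} = 2 l \left(\frac{2 + l}{-1 + l} + l\right) = 2 l \left(l + \frac{2 + l}{-1 + l}\right)$)
$\frac{1}{\left(\left(2 + C{\left(-5 \right)}\right)^{2} + 142\right)^{2}} = \frac{1}{\left(\left(2 + 2 \left(-5\right) \frac{1}{-1 - 5} \left(2 + \left(-5\right)^{2}\right)\right)^{2} + 142\right)^{2}} = \frac{1}{\left(\left(2 + 2 \left(-5\right) \frac{1}{-6} \left(2 + 25\right)\right)^{2} + 142\right)^{2}} = \frac{1}{\left(\left(2 + 2 \left(-5\right) \left(- \frac{1}{6}\right) 27\right)^{2} + 142\right)^{2}} = \frac{1}{\left(\left(2 + 45\right)^{2} + 142\right)^{2}} = \frac{1}{\left(47^{2} + 142\right)^{2}} = \frac{1}{\left(2209 + 142\right)^{2}} = \frac{1}{2351^{2}} = \frac{1}{5527201}$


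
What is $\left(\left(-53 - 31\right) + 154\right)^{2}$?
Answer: $4900$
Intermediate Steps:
$\left(\left(-53 - 31\right) + 154\right)^{2} = \left(-84 + 154\right)^{2} = 70^{2} = 4900$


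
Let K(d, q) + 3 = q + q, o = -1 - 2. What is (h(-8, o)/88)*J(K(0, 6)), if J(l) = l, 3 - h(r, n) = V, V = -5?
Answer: 9/11 ≈ 0.81818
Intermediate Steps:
o = -3
h(r, n) = 8 (h(r, n) = 3 - 1*(-5) = 3 + 5 = 8)
K(d, q) = -3 + 2*q (K(d, q) = -3 + (q + q) = -3 + 2*q)
(h(-8, o)/88)*J(K(0, 6)) = (8/88)*(-3 + 2*6) = (8*(1/88))*(-3 + 12) = (1/11)*9 = 9/11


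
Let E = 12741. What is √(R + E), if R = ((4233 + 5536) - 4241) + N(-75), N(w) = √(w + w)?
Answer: √(18269 + 5*I*√6) ≈ 135.16 + 0.0453*I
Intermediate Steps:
N(w) = √2*√w (N(w) = √(2*w) = √2*√w)
R = 5528 + 5*I*√6 (R = ((4233 + 5536) - 4241) + √2*√(-75) = (9769 - 4241) + √2*(5*I*√3) = 5528 + 5*I*√6 ≈ 5528.0 + 12.247*I)
√(R + E) = √((5528 + 5*I*√6) + 12741) = √(18269 + 5*I*√6)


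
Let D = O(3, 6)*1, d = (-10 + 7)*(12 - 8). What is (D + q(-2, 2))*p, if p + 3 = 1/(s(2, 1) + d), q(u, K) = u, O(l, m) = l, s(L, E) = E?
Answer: -34/11 ≈ -3.0909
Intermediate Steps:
d = -12 (d = -3*4 = -12)
p = -34/11 (p = -3 + 1/(1 - 12) = -3 + 1/(-11) = -3 - 1/11 = -34/11 ≈ -3.0909)
D = 3 (D = 3*1 = 3)
(D + q(-2, 2))*p = (3 - 2)*(-34/11) = 1*(-34/11) = -34/11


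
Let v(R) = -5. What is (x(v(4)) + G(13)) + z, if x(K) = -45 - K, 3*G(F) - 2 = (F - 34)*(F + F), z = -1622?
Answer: -5530/3 ≈ -1843.3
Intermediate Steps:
G(F) = ⅔ + 2*F*(-34 + F)/3 (G(F) = ⅔ + ((F - 34)*(F + F))/3 = ⅔ + ((-34 + F)*(2*F))/3 = ⅔ + (2*F*(-34 + F))/3 = ⅔ + 2*F*(-34 + F)/3)
(x(v(4)) + G(13)) + z = ((-45 - 1*(-5)) + (⅔ - 68/3*13 + (⅔)*13²)) - 1622 = ((-45 + 5) + (⅔ - 884/3 + (⅔)*169)) - 1622 = (-40 + (⅔ - 884/3 + 338/3)) - 1622 = (-40 - 544/3) - 1622 = -664/3 - 1622 = -5530/3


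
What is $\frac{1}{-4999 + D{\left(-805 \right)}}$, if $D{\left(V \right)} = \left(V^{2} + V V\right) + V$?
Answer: $\frac{1}{1290246} \approx 7.7505 \cdot 10^{-7}$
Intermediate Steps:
$D{\left(V \right)} = V + 2 V^{2}$ ($D{\left(V \right)} = \left(V^{2} + V^{2}\right) + V = 2 V^{2} + V = V + 2 V^{2}$)
$\frac{1}{-4999 + D{\left(-805 \right)}} = \frac{1}{-4999 - 805 \left(1 + 2 \left(-805\right)\right)} = \frac{1}{-4999 - 805 \left(1 - 1610\right)} = \frac{1}{-4999 - -1295245} = \frac{1}{-4999 + 1295245} = \frac{1}{1290246}$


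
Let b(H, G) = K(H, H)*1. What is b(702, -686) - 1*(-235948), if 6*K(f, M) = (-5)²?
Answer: 1415713/6 ≈ 2.3595e+5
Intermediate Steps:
K(f, M) = 25/6 (K(f, M) = (⅙)*(-5)² = (⅙)*25 = 25/6)
b(H, G) = 25/6 (b(H, G) = (25/6)*1 = 25/6)
b(702, -686) - 1*(-235948) = 25/6 - 1*(-235948) = 25/6 + 235948 = 1415713/6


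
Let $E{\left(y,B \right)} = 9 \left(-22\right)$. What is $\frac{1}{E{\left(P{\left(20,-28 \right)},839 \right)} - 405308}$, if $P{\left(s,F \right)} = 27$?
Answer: $- \frac{1}{405506} \approx -2.4661 \cdot 10^{-6}$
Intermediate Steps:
$E{\left(y,B \right)} = -198$
$\frac{1}{E{\left(P{\left(20,-28 \right)},839 \right)} - 405308} = \frac{1}{-198 - 405308} = \frac{1}{-405506} = - \frac{1}{405506}$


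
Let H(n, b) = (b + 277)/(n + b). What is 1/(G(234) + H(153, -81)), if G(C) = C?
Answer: 18/4261 ≈ 0.0042244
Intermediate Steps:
H(n, b) = (277 + b)/(b + n)
1/(G(234) + H(153, -81)) = 1/(234 + (277 - 81)/(-81 + 153)) = 1/(234 + 196/72) = 1/(234 + (1/72)*196) = 1/(234 + 49/18) = 1/(4261/18) = 18/4261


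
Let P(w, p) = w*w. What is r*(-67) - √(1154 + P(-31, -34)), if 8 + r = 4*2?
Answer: -3*√235 ≈ -45.989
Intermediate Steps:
P(w, p) = w²
r = 0 (r = -8 + 4*2 = -8 + 8 = 0)
r*(-67) - √(1154 + P(-31, -34)) = 0*(-67) - √(1154 + (-31)²) = 0 - √(1154 + 961) = 0 - √2115 = 0 - 3*√235 = -3*√235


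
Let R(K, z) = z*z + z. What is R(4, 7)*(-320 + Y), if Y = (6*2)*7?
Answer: -13216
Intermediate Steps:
R(K, z) = z + z**2 (R(K, z) = z**2 + z = z + z**2)
Y = 84 (Y = 12*7 = 84)
R(4, 7)*(-320 + Y) = (7*(1 + 7))*(-320 + 84) = (7*8)*(-236) = 56*(-236) = -13216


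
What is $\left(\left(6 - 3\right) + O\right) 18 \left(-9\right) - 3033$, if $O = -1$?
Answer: $-3357$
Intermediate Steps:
$\left(\left(6 - 3\right) + O\right) 18 \left(-9\right) - 3033 = \left(\left(6 - 3\right) - 1\right) 18 \left(-9\right) - 3033 = \left(3 - 1\right) 18 \left(-9\right) - 3033 = 2 \cdot 18 \left(-9\right) - 3033 = 36 \left(-9\right) - 3033 = -324 - 3033 = -3357$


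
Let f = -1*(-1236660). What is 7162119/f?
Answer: 2387373/412220 ≈ 5.7915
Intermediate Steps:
f = 1236660
7162119/f = 7162119/1236660 = 7162119*(1/1236660) = 2387373/412220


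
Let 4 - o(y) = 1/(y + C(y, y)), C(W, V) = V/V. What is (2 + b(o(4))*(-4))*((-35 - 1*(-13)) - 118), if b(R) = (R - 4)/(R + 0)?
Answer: -5880/19 ≈ -309.47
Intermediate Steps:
C(W, V) = 1
o(y) = 4 - 1/(1 + y) (o(y) = 4 - 1/(y + 1) = 4 - 1/(1 + y))
b(R) = (-4 + R)/R
(2 + b(o(4))*(-4))*((-35 - 1*(-13)) - 118) = (2 + ((-4 + (3 + 4*4)/(1 + 4))/(((3 + 4*4)/(1 + 4))))*(-4))*((-35 - 1*(-13)) - 118) = (2 + ((-4 + (3 + 16)/5)/(((3 + 16)/5)))*(-4))*((-35 + 13) - 118) = (2 + ((-4 + (⅕)*19)/(((⅕)*19)))*(-4))*(-22 - 118) = (2 + ((-4 + 19/5)/(19/5))*(-4))*(-140) = (2 + ((5/19)*(-⅕))*(-4))*(-140) = (2 - 1/19*(-4))*(-140) = (2 + 4/19)*(-140) = (42/19)*(-140) = -5880/19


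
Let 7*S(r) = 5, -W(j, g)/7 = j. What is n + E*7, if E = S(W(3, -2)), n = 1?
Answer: 6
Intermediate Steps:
W(j, g) = -7*j
S(r) = 5/7 (S(r) = (⅐)*5 = 5/7)
E = 5/7 ≈ 0.71429
n + E*7 = 1 + (5/7)*7 = 1 + 5 = 6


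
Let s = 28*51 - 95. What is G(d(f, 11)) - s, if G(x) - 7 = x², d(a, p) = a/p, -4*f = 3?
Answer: -2567127/1936 ≈ -1326.0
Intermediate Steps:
f = -¾ (f = -¼*3 = -¾ ≈ -0.75000)
s = 1333 (s = 1428 - 95 = 1333)
G(x) = 7 + x²
G(d(f, 11)) - s = (7 + (-¾/11)²) - 1*1333 = (7 + (-¾*1/11)²) - 1333 = (7 + (-3/44)²) - 1333 = (7 + 9/1936) - 1333 = 13561/1936 - 1333 = -2567127/1936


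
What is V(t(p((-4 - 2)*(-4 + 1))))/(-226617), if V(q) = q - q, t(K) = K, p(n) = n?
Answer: 0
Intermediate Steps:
V(q) = 0
V(t(p((-4 - 2)*(-4 + 1))))/(-226617) = 0/(-226617) = 0*(-1/226617) = 0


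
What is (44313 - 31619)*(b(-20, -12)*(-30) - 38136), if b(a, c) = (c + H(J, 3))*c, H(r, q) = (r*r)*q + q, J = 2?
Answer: -470388864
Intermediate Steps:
H(r, q) = q + q*r**2 (H(r, q) = r**2*q + q = q*r**2 + q = q + q*r**2)
b(a, c) = c*(15 + c) (b(a, c) = (c + 3*(1 + 2**2))*c = (c + 3*(1 + 4))*c = (c + 3*5)*c = (c + 15)*c = (15 + c)*c = c*(15 + c))
(44313 - 31619)*(b(-20, -12)*(-30) - 38136) = (44313 - 31619)*(-12*(15 - 12)*(-30) - 38136) = 12694*(-12*3*(-30) - 38136) = 12694*(-36*(-30) - 38136) = 12694*(1080 - 38136) = 12694*(-37056) = -470388864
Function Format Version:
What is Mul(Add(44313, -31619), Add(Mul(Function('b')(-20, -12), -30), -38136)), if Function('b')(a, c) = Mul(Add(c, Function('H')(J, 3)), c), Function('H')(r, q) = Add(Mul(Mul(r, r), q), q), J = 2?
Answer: -470388864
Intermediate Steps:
Function('H')(r, q) = Add(q, Mul(q, Pow(r, 2))) (Function('H')(r, q) = Add(Mul(Pow(r, 2), q), q) = Add(Mul(q, Pow(r, 2)), q) = Add(q, Mul(q, Pow(r, 2))))
Function('b')(a, c) = Mul(c, Add(15, c)) (Function('b')(a, c) = Mul(Add(c, Mul(3, Add(1, Pow(2, 2)))), c) = Mul(Add(c, Mul(3, Add(1, 4))), c) = Mul(Add(c, Mul(3, 5)), c) = Mul(Add(c, 15), c) = Mul(Add(15, c), c) = Mul(c, Add(15, c)))
Mul(Add(44313, -31619), Add(Mul(Function('b')(-20, -12), -30), -38136)) = Mul(Add(44313, -31619), Add(Mul(Mul(-12, Add(15, -12)), -30), -38136)) = Mul(12694, Add(Mul(Mul(-12, 3), -30), -38136)) = Mul(12694, Add(Mul(-36, -30), -38136)) = Mul(12694, Add(1080, -38136)) = Mul(12694, -37056) = -470388864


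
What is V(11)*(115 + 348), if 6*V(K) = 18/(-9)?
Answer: -463/3 ≈ -154.33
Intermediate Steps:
V(K) = -⅓ (V(K) = (18/(-9))/6 = (18*(-⅑))/6 = (⅙)*(-2) = -⅓)
V(11)*(115 + 348) = -(115 + 348)/3 = -⅓*463 = -463/3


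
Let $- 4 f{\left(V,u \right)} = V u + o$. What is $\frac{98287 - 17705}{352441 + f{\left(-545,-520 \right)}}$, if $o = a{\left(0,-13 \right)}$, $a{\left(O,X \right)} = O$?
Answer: $\frac{80582}{281591} \approx 0.28617$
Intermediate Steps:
$o = 0$
$f{\left(V,u \right)} = - \frac{V u}{4}$ ($f{\left(V,u \right)} = - \frac{V u + 0}{4} = - \frac{V u}{4}$)
$\frac{98287 - 17705}{352441 + f{\left(-545,-520 \right)}} = \frac{98287 - 17705}{352441 - \left(- \frac{545}{4}\right) \left(-520\right)} = \frac{80582}{352441 - 70850} = \frac{80582}{281591}$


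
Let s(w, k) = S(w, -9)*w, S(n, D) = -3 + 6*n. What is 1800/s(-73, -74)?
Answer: 200/3577 ≈ 0.055913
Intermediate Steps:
s(w, k) = w*(-3 + 6*w) (s(w, k) = (-3 + 6*w)*w = w*(-3 + 6*w))
1800/s(-73, -74) = 1800/((3*(-73)*(-1 + 2*(-73)))) = 1800/((3*(-73)*(-1 - 146))) = 1800/((3*(-73)*(-147))) = 1800/32193 = 1800*(1/32193) = 200/3577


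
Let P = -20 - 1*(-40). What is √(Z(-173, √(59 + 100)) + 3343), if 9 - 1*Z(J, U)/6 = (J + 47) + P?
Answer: √4033 ≈ 63.506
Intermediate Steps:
P = 20 (P = -20 + 40 = 20)
Z(J, U) = -348 - 6*J (Z(J, U) = 54 - 6*((J + 47) + 20) = 54 - 6*((47 + J) + 20) = 54 - 6*(67 + J) = 54 + (-402 - 6*J) = -348 - 6*J)
√(Z(-173, √(59 + 100)) + 3343) = √((-348 - 6*(-173)) + 3343) = √((-348 + 1038) + 3343) = √(690 + 3343) = √4033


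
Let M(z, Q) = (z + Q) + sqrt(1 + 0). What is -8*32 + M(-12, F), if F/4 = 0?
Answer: -267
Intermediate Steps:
F = 0 (F = 4*0 = 0)
M(z, Q) = 1 + Q + z (M(z, Q) = (Q + z) + sqrt(1) = (Q + z) + 1 = 1 + Q + z)
-8*32 + M(-12, F) = -8*32 + (1 + 0 - 12) = -256 - 11 = -267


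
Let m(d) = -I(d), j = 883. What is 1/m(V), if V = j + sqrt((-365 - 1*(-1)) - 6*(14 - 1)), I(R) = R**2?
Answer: I/(-779247*I + 1766*sqrt(442)) ≈ -1.2804e-6 + 6.1005e-8*I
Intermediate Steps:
V = 883 + I*sqrt(442) (V = 883 + sqrt((-365 - 1*(-1)) - 6*(14 - 1)) = 883 + sqrt((-365 + 1) - 6*13) = 883 + sqrt(-364 - 78) = 883 + sqrt(-442) = 883 + I*sqrt(442) ≈ 883.0 + 21.024*I)
m(d) = -d**2
1/m(V) = 1/(-(883 + I*sqrt(442))**2) = -1/(883 + I*sqrt(442))**2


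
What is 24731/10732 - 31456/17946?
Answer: 53118367/96298236 ≈ 0.55160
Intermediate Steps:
24731/10732 - 31456/17946 = 24731*(1/10732) - 31456*1/17946 = 24731/10732 - 15728/8973 = 53118367/96298236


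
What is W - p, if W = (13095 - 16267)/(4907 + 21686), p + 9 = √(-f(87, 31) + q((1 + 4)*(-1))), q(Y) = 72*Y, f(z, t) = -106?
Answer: 236165/26593 - I*√254 ≈ 8.8807 - 15.937*I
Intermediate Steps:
p = -9 + I*√254 (p = -9 + √(-1*(-106) + 72*((1 + 4)*(-1))) = -9 + √(106 + 72*(5*(-1))) = -9 + √(106 + 72*(-5)) = -9 + √(106 - 360) = -9 + √(-254) = -9 + I*√254 ≈ -9.0 + 15.937*I)
W = -3172/26593 ≈ -0.11928
W - p = -3172/26593 - (-9 + I*√254) = -3172/26593 + (9 - I*√254) = 236165/26593 - I*√254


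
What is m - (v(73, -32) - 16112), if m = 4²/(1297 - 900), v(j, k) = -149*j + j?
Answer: 10685668/397 ≈ 26916.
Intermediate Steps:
v(j, k) = -148*j
m = 16/397 ≈ 0.040302
m - (v(73, -32) - 16112) = 16/397 - (-148*73 - 16112) = 16/397 - (-10804 - 16112) = 16/397 - 1*(-26916) = 16/397 + 26916 = 10685668/397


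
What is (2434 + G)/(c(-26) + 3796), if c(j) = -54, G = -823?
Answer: 1611/3742 ≈ 0.43052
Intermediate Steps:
(2434 + G)/(c(-26) + 3796) = (2434 - 823)/(-54 + 3796) = 1611/3742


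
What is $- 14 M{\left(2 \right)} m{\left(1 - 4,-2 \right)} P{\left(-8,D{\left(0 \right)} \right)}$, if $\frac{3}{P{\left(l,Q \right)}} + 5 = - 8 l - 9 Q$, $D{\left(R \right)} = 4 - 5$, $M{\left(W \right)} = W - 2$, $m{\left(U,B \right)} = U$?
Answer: $0$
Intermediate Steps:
$M{\left(W \right)} = -2 + W$
$D{\left(R \right)} = -1$
$P{\left(l,Q \right)} = \frac{3}{-5 - 9 Q - 8 l}$ ($P{\left(l,Q \right)} = \frac{3}{-5 - \left(8 l + 9 Q\right)} = \frac{3}{-5 - 9 Q - 8 l}$)
$- 14 M{\left(2 \right)} m{\left(1 - 4,-2 \right)} P{\left(-8,D{\left(0 \right)} \right)} = - 14 \left(-2 + 2\right) \left(1 - 4\right) \left(- \frac{3}{5 + 8 \left(-8\right) + 9 \left(-1\right)}\right) = - 14 \cdot 0 \left(-3\right) \left(- \frac{3}{5 - 64 - 9}\right) = \left(-14\right) 0 \left(- \frac{3}{-68}\right) = 0 \left(\left(-3\right) \left(- \frac{1}{68}\right)\right) = 0 \cdot \frac{3}{68} = 0$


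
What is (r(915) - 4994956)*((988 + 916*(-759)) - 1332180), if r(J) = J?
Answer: 10120104467876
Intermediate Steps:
(r(915) - 4994956)*((988 + 916*(-759)) - 1332180) = (915 - 4994956)*((988 + 916*(-759)) - 1332180) = -4994041*((988 - 695244) - 1332180) = -4994041*(-694256 - 1332180) = -4994041*(-2026436) = 10120104467876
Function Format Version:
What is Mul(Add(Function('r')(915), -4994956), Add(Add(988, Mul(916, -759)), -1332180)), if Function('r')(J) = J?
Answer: 10120104467876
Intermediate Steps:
Mul(Add(Function('r')(915), -4994956), Add(Add(988, Mul(916, -759)), -1332180)) = Mul(Add(915, -4994956), Add(Add(988, Mul(916, -759)), -1332180)) = Mul(-4994041, Add(Add(988, -695244), -1332180)) = Mul(-4994041, Add(-694256, -1332180)) = Mul(-4994041, -2026436) = 10120104467876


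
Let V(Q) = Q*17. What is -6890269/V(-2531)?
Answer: 6890269/43027 ≈ 160.14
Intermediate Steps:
V(Q) = 17*Q
-6890269/V(-2531) = -6890269/(17*(-2531)) = -6890269/(-43027) = -6890269*(-1/43027) = 6890269/43027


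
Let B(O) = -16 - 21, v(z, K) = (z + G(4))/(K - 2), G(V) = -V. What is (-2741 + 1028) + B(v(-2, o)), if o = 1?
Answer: -1750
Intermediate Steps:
v(z, K) = (-4 + z)/(-2 + K) (v(z, K) = (z - 1*4)/(K - 2) = (z - 4)/(-2 + K) = (-4 + z)/(-2 + K))
B(O) = -37
(-2741 + 1028) + B(v(-2, o)) = (-2741 + 1028) - 37 = -1713 - 37 = -1750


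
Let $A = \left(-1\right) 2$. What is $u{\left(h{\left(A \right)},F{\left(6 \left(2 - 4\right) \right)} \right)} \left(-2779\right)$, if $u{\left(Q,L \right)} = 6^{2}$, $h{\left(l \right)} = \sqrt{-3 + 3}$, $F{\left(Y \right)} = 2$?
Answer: $-100044$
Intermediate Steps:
$A = -2$
$h{\left(l \right)} = 0$ ($h{\left(l \right)} = \sqrt{0} = 0$)
$u{\left(Q,L \right)} = 36$
$u{\left(h{\left(A \right)},F{\left(6 \left(2 - 4\right) \right)} \right)} \left(-2779\right) = 36 \left(-2779\right) = -100044$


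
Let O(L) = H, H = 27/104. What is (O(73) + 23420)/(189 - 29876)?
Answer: -2435707/3087448 ≈ -0.78891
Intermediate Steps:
H = 27/104 (H = 27*(1/104) = 27/104 ≈ 0.25962)
O(L) = 27/104
(O(73) + 23420)/(189 - 29876) = (27/104 + 23420)/(189 - 29876) = (2435707/104)/(-29687) = (2435707/104)*(-1/29687) = -2435707/3087448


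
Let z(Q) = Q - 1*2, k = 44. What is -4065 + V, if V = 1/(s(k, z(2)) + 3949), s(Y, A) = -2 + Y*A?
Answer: -16044554/3947 ≈ -4065.0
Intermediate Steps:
z(Q) = -2 + Q (z(Q) = Q - 2 = -2 + Q)
s(Y, A) = -2 + A*Y
V = 1/3947 (V = 1/((-2 + (-2 + 2)*44) + 3949) = 1/((-2 + 0*44) + 3949) = 1/((-2 + 0) + 3949) = 1/(-2 + 3949) = 1/3947 ≈ 0.00025336)
-4065 + V = -4065 + 1/3947 = -16044554/3947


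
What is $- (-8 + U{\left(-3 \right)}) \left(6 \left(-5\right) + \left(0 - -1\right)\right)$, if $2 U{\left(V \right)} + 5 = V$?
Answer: $-348$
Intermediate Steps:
$U{\left(V \right)} = - \frac{5}{2} + \frac{V}{2}$
$- (-8 + U{\left(-3 \right)}) \left(6 \left(-5\right) + \left(0 - -1\right)\right) = - (-8 + \left(- \frac{5}{2} + \frac{1}{2} \left(-3\right)\right)) \left(6 \left(-5\right) + \left(0 - -1\right)\right) = - (-8 - 4) \left(-30 + \left(0 + 1\right)\right) = - (-8 - 4) \left(-30 + 1\right) = \left(-1\right) \left(-12\right) \left(-29\right) = 12 \left(-29\right) = -348$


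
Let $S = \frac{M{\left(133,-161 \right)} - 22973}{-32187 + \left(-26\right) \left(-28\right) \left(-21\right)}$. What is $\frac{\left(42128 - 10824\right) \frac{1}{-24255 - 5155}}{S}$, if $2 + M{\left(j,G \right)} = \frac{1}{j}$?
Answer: $- \frac{3294315570}{1497789539} \approx -2.1995$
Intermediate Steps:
$M{\left(j,G \right)} = -2 + \frac{1}{j}$
$S = \frac{1018558}{2104725}$ ($S = \frac{\left(-2 + \frac{1}{133}\right) - 22973}{-32187 + \left(-26\right) \left(-28\right) \left(-21\right)} = \frac{\left(-2 + \frac{1}{133}\right) - 22973}{-32187 + 728 \left(-21\right)} = \frac{- \frac{265}{133} - 22973}{-32187 - 15288} = - \frac{3055674}{133 \left(-47475\right)} = \left(- \frac{3055674}{133}\right) \left(- \frac{1}{47475}\right) = \frac{1018558}{2104725} \approx 0.48394$)
$\frac{\left(42128 - 10824\right) \frac{1}{-24255 - 5155}}{S} = \frac{\left(42128 - 10824\right) \frac{1}{-24255 - 5155}}{\frac{1018558}{2104725}} = \frac{31304}{-29410} \cdot \frac{2104725}{1018558} = 31304 \left(- \frac{1}{29410}\right) \frac{2104725}{1018558} = \left(- \frac{15652}{14705}\right) \frac{2104725}{1018558} = - \frac{3294315570}{1497789539}$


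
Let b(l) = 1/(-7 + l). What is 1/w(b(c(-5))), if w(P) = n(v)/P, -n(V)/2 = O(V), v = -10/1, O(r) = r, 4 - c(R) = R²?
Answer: -1/560 ≈ -0.0017857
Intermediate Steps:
c(R) = 4 - R²
v = -10 (v = -10*1 = -10)
n(V) = -2*V
w(P) = 20/P (w(P) = (-2*(-10))/P = 20/P)
1/w(b(c(-5))) = 1/(20/(1/(-7 + (4 - 1*(-5)²)))) = 1/(20/(1/(-7 + (4 - 1*25)))) = 1/(20/(1/(-7 + (4 - 25)))) = 1/(20/(1/(-7 - 21))) = 1/(20/(1/(-28))) = 1/(20/(-1/28)) = 1/(20*(-28)) = 1/(-560) = -1/560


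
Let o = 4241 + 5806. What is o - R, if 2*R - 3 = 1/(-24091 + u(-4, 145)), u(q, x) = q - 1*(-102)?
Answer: 241021682/23993 ≈ 10046.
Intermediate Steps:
u(q, x) = 102 + q (u(q, x) = q + 102 = 102 + q)
o = 10047
R = 35989/23993 (R = 3/2 + 1/(2*(-24091 + (102 - 4))) = 3/2 + 1/(2*(-24091 + 98)) = 3/2 + (½)/(-23993) = 3/2 + (½)*(-1/23993) = 3/2 - 1/47986 = 35989/23993 ≈ 1.5000)
o - R = 10047 - 1*35989/23993 = 10047 - 35989/23993 = 241021682/23993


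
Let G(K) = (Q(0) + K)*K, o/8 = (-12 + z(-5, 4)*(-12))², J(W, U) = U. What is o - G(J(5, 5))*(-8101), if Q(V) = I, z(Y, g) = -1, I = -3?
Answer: 81010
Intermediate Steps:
Q(V) = -3
o = 0 (o = 8*(-12 - 1*(-12))² = 8*(-12 + 12)² = 8*0² = 8*0 = 0)
G(K) = K*(-3 + K) (G(K) = (-3 + K)*K = K*(-3 + K))
o - G(J(5, 5))*(-8101) = 0 - 5*(-3 + 5)*(-8101) = 0 - 5*2*(-8101) = 0 - 10*(-8101) = 0 - 1*(-81010) = 0 + 81010 = 81010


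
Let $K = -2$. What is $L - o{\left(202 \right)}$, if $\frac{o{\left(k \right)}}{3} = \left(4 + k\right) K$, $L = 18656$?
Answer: $19892$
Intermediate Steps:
$o{\left(k \right)} = -24 - 6 k$ ($o{\left(k \right)} = 3 \left(4 + k\right) \left(-2\right) = 3 \left(-8 - 2 k\right) = -24 - 6 k$)
$L - o{\left(202 \right)} = 18656 - \left(-24 - 1212\right) = 18656 - -1236 = 18656 + 1236 = 19892$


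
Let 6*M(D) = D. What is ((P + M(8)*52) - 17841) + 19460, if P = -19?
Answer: 5008/3 ≈ 1669.3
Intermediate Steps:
M(D) = D/6
((P + M(8)*52) - 17841) + 19460 = ((-19 + ((⅙)*8)*52) - 17841) + 19460 = ((-19 + (4/3)*52) - 17841) + 19460 = ((-19 + 208/3) - 17841) + 19460 = (151/3 - 17841) + 19460 = -53372/3 + 19460 = 5008/3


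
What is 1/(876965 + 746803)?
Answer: 1/1623768 ≈ 6.1585e-7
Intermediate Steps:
1/(876965 + 746803) = 1/1623768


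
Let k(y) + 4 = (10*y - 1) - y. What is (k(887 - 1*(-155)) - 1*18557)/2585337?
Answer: -224/63057 ≈ -0.0035523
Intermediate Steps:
k(y) = -5 + 9*y (k(y) = -4 + ((10*y - 1) - y) = -4 + ((-1 + 10*y) - y) = -4 + (-1 + 9*y) = -5 + 9*y)
(k(887 - 1*(-155)) - 1*18557)/2585337 = ((-5 + 9*(887 - 1*(-155))) - 1*18557)/2585337 = ((-5 + 9*(887 + 155)) - 18557)*(1/2585337) = ((-5 + 9*1042) - 18557)*(1/2585337) = ((-5 + 9378) - 18557)*(1/2585337) = (9373 - 18557)*(1/2585337) = -9184*1/2585337 = -224/63057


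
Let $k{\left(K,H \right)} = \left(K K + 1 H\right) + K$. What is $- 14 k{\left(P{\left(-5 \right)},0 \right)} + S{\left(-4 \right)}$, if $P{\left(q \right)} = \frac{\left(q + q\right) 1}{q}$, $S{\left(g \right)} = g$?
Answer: $-88$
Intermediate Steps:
$P{\left(q \right)} = 2$ ($P{\left(q \right)} = \frac{2 q 1}{q} = \frac{2 q}{q} = 2$)
$k{\left(K,H \right)} = H + K + K^{2}$ ($k{\left(K,H \right)} = \left(K^{2} + H\right) + K = \left(H + K^{2}\right) + K = H + K + K^{2}$)
$- 14 k{\left(P{\left(-5 \right)},0 \right)} + S{\left(-4 \right)} = - 14 \left(0 + 2 + 2^{2}\right) - 4 = - 14 \left(0 + 2 + 4\right) - 4 = \left(-14\right) 6 - 4 = -84 - 4 = -88$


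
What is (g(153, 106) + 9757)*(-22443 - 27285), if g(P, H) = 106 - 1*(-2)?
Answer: -490566720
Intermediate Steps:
g(P, H) = 108 (g(P, H) = 106 + 2 = 108)
(g(153, 106) + 9757)*(-22443 - 27285) = (108 + 9757)*(-22443 - 27285) = 9865*(-49728) = -490566720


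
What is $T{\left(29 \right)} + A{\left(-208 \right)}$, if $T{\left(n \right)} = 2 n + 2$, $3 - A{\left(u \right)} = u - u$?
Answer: $63$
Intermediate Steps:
$A{\left(u \right)} = 3$ ($A{\left(u \right)} = 3 - \left(u - u\right) = 3 - 0 = 3 + 0 = 3$)
$T{\left(n \right)} = 2 + 2 n$
$T{\left(29 \right)} + A{\left(-208 \right)} = \left(2 + 2 \cdot 29\right) + 3 = \left(2 + 58\right) + 3 = 60 + 3 = 63$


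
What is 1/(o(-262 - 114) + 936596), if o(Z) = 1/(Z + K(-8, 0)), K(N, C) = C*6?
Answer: 376/352160095 ≈ 1.0677e-6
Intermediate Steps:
K(N, C) = 6*C
o(Z) = 1/Z (o(Z) = 1/(Z + 6*0) = 1/(Z + 0) = 1/Z)
1/(o(-262 - 114) + 936596) = 1/(1/(-262 - 114) + 936596) = 1/(1/(-376) + 936596) = 1/(-1/376 + 936596) = 1/(352160095/376) = 376/352160095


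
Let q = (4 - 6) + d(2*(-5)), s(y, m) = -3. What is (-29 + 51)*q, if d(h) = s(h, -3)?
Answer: -110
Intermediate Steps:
d(h) = -3
q = -5 (q = (4 - 6) - 3 = -2 - 3 = -5)
(-29 + 51)*q = (-29 + 51)*(-5) = 22*(-5) = -110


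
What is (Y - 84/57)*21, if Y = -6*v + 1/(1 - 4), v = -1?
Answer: 1673/19 ≈ 88.053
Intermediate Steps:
Y = 17/3 (Y = -6*(-1) + 1/(1 - 4) = 6 + 1/(-3) = 6 - ⅓ = 17/3 ≈ 5.6667)
(Y - 84/57)*21 = (17/3 - 84/57)*21 = (17/3 - 84*1/57)*21 = (17/3 - 28/19)*21 = (239/57)*21 = 1673/19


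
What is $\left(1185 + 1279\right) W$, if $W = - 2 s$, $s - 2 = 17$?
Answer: $-93632$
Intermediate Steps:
$s = 19$ ($s = 2 + 17 = 19$)
$W = -38$ ($W = \left(-2\right) 19 = -38$)
$\left(1185 + 1279\right) W = \left(1185 + 1279\right) \left(-38\right) = 2464 \left(-38\right) = -93632$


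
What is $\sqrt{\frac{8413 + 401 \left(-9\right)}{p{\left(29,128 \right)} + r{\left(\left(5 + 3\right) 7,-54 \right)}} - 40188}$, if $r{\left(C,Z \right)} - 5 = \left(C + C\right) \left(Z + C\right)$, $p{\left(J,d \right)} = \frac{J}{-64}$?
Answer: $\frac{2 i \sqrt{2148422609335}}{14627} \approx 200.42 i$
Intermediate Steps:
$p{\left(J,d \right)} = - \frac{J}{64}$ ($p{\left(J,d \right)} = J \left(- \frac{1}{64}\right) = - \frac{J}{64}$)
$r{\left(C,Z \right)} = 5 + 2 C \left(C + Z\right)$ ($r{\left(C,Z \right)} = 5 + \left(C + C\right) \left(Z + C\right) = 5 + 2 C \left(C + Z\right)$)
$\sqrt{\frac{8413 + 401 \left(-9\right)}{p{\left(29,128 \right)} + r{\left(\left(5 + 3\right) 7,-54 \right)}} - 40188} = \sqrt{\frac{8413 + 401 \left(-9\right)}{\left(- \frac{1}{64}\right) 29 + \left(5 + 2 \left(\left(5 + 3\right) 7\right)^{2} + 2 \left(5 + 3\right) 7 \left(-54\right)\right)} - 40188} = \sqrt{\frac{8413 - 3609}{- \frac{29}{64} + \left(5 + 2 \left(8 \cdot 7\right)^{2} + 2 \cdot 8 \cdot 7 \left(-54\right)\right)} - 40188} = \sqrt{\frac{4804}{- \frac{29}{64} + \left(5 + 2 \cdot 56^{2} + 2 \cdot 56 \left(-54\right)\right)} - 40188} = \sqrt{\frac{4804}{- \frac{29}{64} + \left(5 + 2 \cdot 3136 - 6048\right)} - 40188} = \sqrt{\frac{4804}{- \frac{29}{64} + \left(5 + 6272 - 6048\right)} - 40188} = \sqrt{\frac{4804}{- \frac{29}{64} + 229} - 40188} = \sqrt{\frac{4804}{\frac{14627}{64}} - 40188} = \sqrt{4804 \cdot \frac{64}{14627} - 40188} = \sqrt{\frac{307456}{14627} - 40188} = \sqrt{- \frac{587522420}{14627}} = \frac{2 i \sqrt{2148422609335}}{14627}$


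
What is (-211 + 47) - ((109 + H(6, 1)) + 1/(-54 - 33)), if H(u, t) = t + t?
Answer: -23924/87 ≈ -274.99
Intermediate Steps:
H(u, t) = 2*t
(-211 + 47) - ((109 + H(6, 1)) + 1/(-54 - 33)) = (-211 + 47) - ((109 + 2*1) + 1/(-54 - 33)) = -164 - ((109 + 2) + 1/(-87)) = -164 - (111 - 1/87) = -164 - 1*9656/87 = -164 - 9656/87 = -23924/87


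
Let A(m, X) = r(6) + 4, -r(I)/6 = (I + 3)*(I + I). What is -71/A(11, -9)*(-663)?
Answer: -47073/644 ≈ -73.095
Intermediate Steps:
r(I) = -12*I*(3 + I) (r(I) = -6*(I + 3)*(I + I) = -6*(3 + I)*2*I = -12*I*(3 + I))
A(m, X) = -644 (A(m, X) = -12*6*(3 + 6) + 4 = -12*6*9 + 4 = -648 + 4 = -644)
-71/A(11, -9)*(-663) = -71/(-644)*(-663) = -71*(-1/644)*(-663) = (71/644)*(-663) = -47073/644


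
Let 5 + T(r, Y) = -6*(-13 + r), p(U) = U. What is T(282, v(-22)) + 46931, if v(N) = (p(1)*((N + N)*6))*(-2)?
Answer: 45312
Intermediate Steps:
v(N) = -24*N (v(N) = (1*((N + N)*6))*(-2) = (1*((2*N)*6))*(-2) = (1*(12*N))*(-2) = (12*N)*(-2) = -24*N)
T(r, Y) = 73 - 6*r (T(r, Y) = -5 - 6*(-13 + r) = -5 + (78 - 6*r) = 73 - 6*r)
T(282, v(-22)) + 46931 = (73 - 6*282) + 46931 = (73 - 1692) + 46931 = -1619 + 46931 = 45312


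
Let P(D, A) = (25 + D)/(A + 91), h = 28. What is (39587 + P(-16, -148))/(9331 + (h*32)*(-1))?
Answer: 21490/4579 ≈ 4.6932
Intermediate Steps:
P(D, A) = (25 + D)/(91 + A)
(39587 + P(-16, -148))/(9331 + (h*32)*(-1)) = (39587 + (25 - 16)/(91 - 148))/(9331 + (28*32)*(-1)) = (39587 + 9/(-57))/(9331 + 896*(-1)) = (39587 - 1/57*9)/(9331 - 896) = (39587 - 3/19)/8435 = (752150/19)*(1/8435) = 21490/4579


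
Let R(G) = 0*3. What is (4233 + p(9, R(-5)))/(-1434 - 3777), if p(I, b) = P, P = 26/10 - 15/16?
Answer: -338773/416880 ≈ -0.81264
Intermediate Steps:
R(G) = 0
P = 133/80 (P = 26*(⅒) - 15*1/16 = 13/5 - 15/16 = 133/80 ≈ 1.6625)
p(I, b) = 133/80
(4233 + p(9, R(-5)))/(-1434 - 3777) = (4233 + 133/80)/(-1434 - 3777) = (338773/80)/(-5211) = (338773/80)*(-1/5211) = -338773/416880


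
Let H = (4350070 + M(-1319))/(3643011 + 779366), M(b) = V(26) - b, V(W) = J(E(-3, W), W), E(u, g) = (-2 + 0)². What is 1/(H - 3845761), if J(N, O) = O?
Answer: -4422377/17007400642482 ≈ -2.6003e-7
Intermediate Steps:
E(u, g) = 4 (E(u, g) = (-2)² = 4)
V(W) = W
M(b) = 26 - b
H = 4351415/4422377 (H = (4350070 + (26 - 1*(-1319)))/(3643011 + 779366) = (4350070 + (26 + 1319))/4422377 = (4350070 + 1345)*(1/4422377) = 4351415*(1/4422377) = 4351415/4422377 ≈ 0.98395)
1/(H - 3845761) = 1/(4351415/4422377 - 3845761) = 1/(-17007400642482/4422377) = -4422377/17007400642482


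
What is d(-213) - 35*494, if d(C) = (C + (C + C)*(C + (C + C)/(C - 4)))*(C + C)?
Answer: -8294755204/217 ≈ -3.8225e+7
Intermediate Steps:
d(C) = 2*C*(C + 2*C*(C + 2*C/(-4 + C))) (d(C) = (C + (2*C)*(C + (2*C)/(-4 + C)))*(2*C) = (C + (2*C)*(C + 2*C/(-4 + C)))*(2*C) = (C + 2*C*(C + 2*C/(-4 + C)))*(2*C) = 2*C*(C + 2*C*(C + 2*C/(-4 + C))))
d(-213) - 35*494 = (-213)²*(-8 - 6*(-213) + 4*(-213)²)/(-4 - 213) - 35*494 = 45369*(-8 + 1278 + 4*45369)/(-217) - 1*17290 = 45369*(-1/217)*(-8 + 1278 + 181476) - 17290 = 45369*(-1/217)*182746 - 17290 = -8291003274/217 - 17290 = -8294755204/217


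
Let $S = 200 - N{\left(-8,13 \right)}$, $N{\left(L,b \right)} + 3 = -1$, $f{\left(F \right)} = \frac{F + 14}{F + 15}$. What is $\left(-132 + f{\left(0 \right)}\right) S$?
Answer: $- \frac{133688}{5} \approx -26738.0$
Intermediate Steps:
$f{\left(F \right)} = \frac{14 + F}{15 + F}$
$N{\left(L,b \right)} = -4$ ($N{\left(L,b \right)} = -3 - 1 = -4$)
$S = 204$ ($S = 200 - -4 = 200 + 4 = 204$)
$\left(-132 + f{\left(0 \right)}\right) S = \left(-132 + \frac{14 + 0}{15 + 0}\right) 204 = \left(-132 + \frac{1}{15} \cdot 14\right) 204 = \left(-132 + \frac{14}{15}\right) 204 = \left(- \frac{1966}{15}\right) 204 = - \frac{133688}{5}$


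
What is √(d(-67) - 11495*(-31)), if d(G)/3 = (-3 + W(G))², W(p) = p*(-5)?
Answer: √687017 ≈ 828.87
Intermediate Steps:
W(p) = -5*p
d(G) = 3*(-3 - 5*G)²
√(d(-67) - 11495*(-31)) = √(3*(3 + 5*(-67))² - 11495*(-31)) = √(3*(3 - 335)² + 356345) = √(3*(-332)² + 356345) = √(3*110224 + 356345) = √(330672 + 356345) = √687017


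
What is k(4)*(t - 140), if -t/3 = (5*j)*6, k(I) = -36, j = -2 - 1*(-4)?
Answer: 11520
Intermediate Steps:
j = 2 (j = -2 + 4 = 2)
t = -180 (t = -3*5*2*6 = -30*6 = -3*60 = -180)
k(4)*(t - 140) = -36*(-180 - 140) = -36*(-320) = 11520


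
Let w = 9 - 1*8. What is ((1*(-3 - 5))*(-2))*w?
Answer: 16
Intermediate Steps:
w = 1 (w = 9 - 8 = 1)
((1*(-3 - 5))*(-2))*w = ((1*(-3 - 5))*(-2))*1 = ((1*(-8))*(-2))*1 = -8*(-2)*1 = 16*1 = 16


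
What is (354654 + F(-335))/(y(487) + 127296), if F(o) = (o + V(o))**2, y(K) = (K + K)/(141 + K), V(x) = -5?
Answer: 147659756/39971431 ≈ 3.6941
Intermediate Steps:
y(K) = 2*K/(141 + K) (y(K) = (2*K)/(141 + K) = 2*K/(141 + K))
F(o) = (-5 + o)**2 (F(o) = (o - 5)**2 = (-5 + o)**2)
(354654 + F(-335))/(y(487) + 127296) = (354654 + (-5 - 335)**2)/(2*487/(141 + 487) + 127296) = (354654 + (-340)**2)/(2*487/628 + 127296) = (354654 + 115600)/(2*487*(1/628) + 127296) = 470254/(487/314 + 127296) = 470254/(39971431/314) = 470254*(314/39971431) = 147659756/39971431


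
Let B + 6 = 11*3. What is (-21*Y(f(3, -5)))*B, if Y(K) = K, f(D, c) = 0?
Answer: 0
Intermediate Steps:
B = 27 (B = -6 + 11*3 = -6 + 33 = 27)
(-21*Y(f(3, -5)))*B = -21*0*27 = 0*27 = 0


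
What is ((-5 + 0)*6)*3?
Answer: -90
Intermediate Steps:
((-5 + 0)*6)*3 = -5*6*3 = -30*3 = -90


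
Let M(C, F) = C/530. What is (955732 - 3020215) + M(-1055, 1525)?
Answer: -218835409/106 ≈ -2.0645e+6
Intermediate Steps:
M(C, F) = C/530 (M(C, F) = C*(1/530) = C/530)
(955732 - 3020215) + M(-1055, 1525) = (955732 - 3020215) + (1/530)*(-1055) = -2064483 - 211/106 = -218835409/106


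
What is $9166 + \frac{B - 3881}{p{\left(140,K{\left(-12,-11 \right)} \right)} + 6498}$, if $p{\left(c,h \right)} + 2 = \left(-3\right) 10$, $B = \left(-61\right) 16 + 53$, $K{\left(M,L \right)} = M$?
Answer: $\frac{29631276}{3233} \approx 9165.3$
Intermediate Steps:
$B = -923$ ($B = -976 + 53 = -923$)
$p{\left(c,h \right)} = -32$ ($p{\left(c,h \right)} = -2 - 30 = -32$)
$9166 + \frac{B - 3881}{p{\left(140,K{\left(-12,-11 \right)} \right)} + 6498} = 9166 + \frac{-923 - 3881}{-32 + 6498} = 9166 - \frac{4804}{6466} = 9166 - \frac{2402}{3233} = \frac{29631276}{3233}$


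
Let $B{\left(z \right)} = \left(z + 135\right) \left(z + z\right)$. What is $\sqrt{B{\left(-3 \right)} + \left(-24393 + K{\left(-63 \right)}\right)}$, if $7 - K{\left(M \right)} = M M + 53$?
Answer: $20 i \sqrt{73} \approx 170.88 i$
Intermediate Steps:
$K{\left(M \right)} = -46 - M^{2}$ ($K{\left(M \right)} = 7 - \left(M M + 53\right) = 7 - \left(M^{2} + 53\right) = 7 - \left(53 + M^{2}\right) = -46 - M^{2}$)
$B{\left(z \right)} = 2 z \left(135 + z\right)$ ($B{\left(z \right)} = \left(135 + z\right) 2 z = 2 z \left(135 + z\right)$)
$\sqrt{B{\left(-3 \right)} + \left(-24393 + K{\left(-63 \right)}\right)} = \sqrt{2 \left(-3\right) \left(135 - 3\right) - 28408} = \sqrt{2 \left(-3\right) 132 - 28408} = \sqrt{-792 - 28408} = \sqrt{-29200} = 20 i \sqrt{73}$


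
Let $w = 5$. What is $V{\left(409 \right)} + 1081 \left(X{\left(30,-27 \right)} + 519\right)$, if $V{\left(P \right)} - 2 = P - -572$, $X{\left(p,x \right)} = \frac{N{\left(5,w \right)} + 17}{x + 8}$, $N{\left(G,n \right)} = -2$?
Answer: $\frac{10662203}{19} \approx 5.6117 \cdot 10^{5}$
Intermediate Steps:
$X{\left(p,x \right)} = \frac{15}{8 + x}$ ($X{\left(p,x \right)} = \frac{-2 + 17}{x + 8} = \frac{15}{8 + x}$)
$V{\left(P \right)} = 574 + P$ ($V{\left(P \right)} = 2 + \left(P - -572\right) = 2 + \left(P + 572\right) = 2 + \left(572 + P\right) = 574 + P$)
$V{\left(409 \right)} + 1081 \left(X{\left(30,-27 \right)} + 519\right) = \left(574 + 409\right) + 1081 \left(\frac{15}{8 - 27} + 519\right) = 983 + 1081 \left(\frac{15}{-19} + 519\right) = 983 + 1081 \left(15 \left(- \frac{1}{19}\right) + 519\right) = 983 + 1081 \left(- \frac{15}{19} + 519\right) = 983 + 1081 \cdot \frac{9846}{19} = 983 + \frac{10643526}{19} = \frac{10662203}{19}$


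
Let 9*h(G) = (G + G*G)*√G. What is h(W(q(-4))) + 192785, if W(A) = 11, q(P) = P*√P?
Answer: 192785 + 44*√11/3 ≈ 1.9283e+5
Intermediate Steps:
q(P) = P^(3/2)
h(G) = √G*(G + G²)/9 (h(G) = ((G + G*G)*√G)/9 = ((G + G²)*√G)/9 = (√G*(G + G²))/9 = √G*(G + G²)/9)
h(W(q(-4))) + 192785 = 11^(3/2)*(1 + 11)/9 + 192785 = (⅑)*(11*√11)*12 + 192785 = 44*√11/3 + 192785 = 192785 + 44*√11/3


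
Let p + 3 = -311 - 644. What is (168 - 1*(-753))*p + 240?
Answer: -882078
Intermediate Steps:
p = -958 (p = -3 + (-311 - 644) = -3 - 955 = -958)
(168 - 1*(-753))*p + 240 = (168 - 1*(-753))*(-958) + 240 = (168 + 753)*(-958) + 240 = 921*(-958) + 240 = -882318 + 240 = -882078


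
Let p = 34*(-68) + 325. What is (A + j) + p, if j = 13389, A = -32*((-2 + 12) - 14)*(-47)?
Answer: 5386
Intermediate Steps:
A = -6016 (A = -32*(10 - 14)*(-47) = -32*(-4)*(-47) = 128*(-47) = -6016)
p = -1987 (p = -2312 + 325 = -1987)
(A + j) + p = (-6016 + 13389) - 1987 = 7373 - 1987 = 5386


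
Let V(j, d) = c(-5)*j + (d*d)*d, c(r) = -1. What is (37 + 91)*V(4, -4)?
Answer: -8704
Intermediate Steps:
V(j, d) = d³ - j (V(j, d) = -j + (d*d)*d = -j + d²*d = -j + d³ = d³ - j)
(37 + 91)*V(4, -4) = (37 + 91)*((-4)³ - 1*4) = 128*(-64 - 4) = 128*(-68) = -8704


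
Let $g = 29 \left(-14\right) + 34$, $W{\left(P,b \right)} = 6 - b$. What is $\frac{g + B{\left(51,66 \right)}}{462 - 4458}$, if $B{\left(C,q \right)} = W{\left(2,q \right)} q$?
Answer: $\frac{361}{333} \approx 1.0841$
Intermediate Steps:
$B{\left(C,q \right)} = q \left(6 - q\right)$ ($B{\left(C,q \right)} = \left(6 - q\right) q = q \left(6 - q\right)$)
$g = -372$ ($g = -406 + 34 = -372$)
$\frac{g + B{\left(51,66 \right)}}{462 - 4458} = \frac{-372 + 66 \left(6 - 66\right)}{462 - 4458} = \frac{-372 + 66 \left(6 - 66\right)}{-3996} = \left(-372 + 66 \left(-60\right)\right) \left(- \frac{1}{3996}\right) = \left(-372 - 3960\right) \left(- \frac{1}{3996}\right) = \left(-4332\right) \left(- \frac{1}{3996}\right) = \frac{361}{333}$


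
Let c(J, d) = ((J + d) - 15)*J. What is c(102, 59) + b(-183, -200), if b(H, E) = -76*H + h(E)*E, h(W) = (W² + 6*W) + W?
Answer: -7691200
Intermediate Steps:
c(J, d) = J*(-15 + J + d) (c(J, d) = (-15 + J + d)*J = J*(-15 + J + d))
h(W) = W² + 7*W
b(H, E) = -76*H + E²*(7 + E) (b(H, E) = -76*H + (E*(7 + E))*E = -76*H + E²*(7 + E))
c(102, 59) + b(-183, -200) = 102*(-15 + 102 + 59) + (-76*(-183) + (-200)²*(7 - 200)) = 102*146 + (13908 + 40000*(-193)) = 14892 + (13908 - 7720000) = 14892 - 7706092 = -7691200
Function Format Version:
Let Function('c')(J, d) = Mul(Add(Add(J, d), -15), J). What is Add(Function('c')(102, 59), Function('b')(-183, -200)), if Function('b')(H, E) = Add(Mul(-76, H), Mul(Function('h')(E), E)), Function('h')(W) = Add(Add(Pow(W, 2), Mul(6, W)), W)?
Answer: -7691200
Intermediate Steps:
Function('c')(J, d) = Mul(J, Add(-15, J, d)) (Function('c')(J, d) = Mul(Add(-15, J, d), J) = Mul(J, Add(-15, J, d)))
Function('h')(W) = Add(Pow(W, 2), Mul(7, W))
Function('b')(H, E) = Add(Mul(-76, H), Mul(Pow(E, 2), Add(7, E))) (Function('b')(H, E) = Add(Mul(-76, H), Mul(Mul(E, Add(7, E)), E)) = Add(Mul(-76, H), Mul(Pow(E, 2), Add(7, E))))
Add(Function('c')(102, 59), Function('b')(-183, -200)) = Add(Mul(102, Add(-15, 102, 59)), Add(Mul(-76, -183), Mul(Pow(-200, 2), Add(7, -200)))) = Add(Mul(102, 146), Add(13908, Mul(40000, -193))) = Add(14892, Add(13908, -7720000)) = Add(14892, -7706092) = -7691200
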